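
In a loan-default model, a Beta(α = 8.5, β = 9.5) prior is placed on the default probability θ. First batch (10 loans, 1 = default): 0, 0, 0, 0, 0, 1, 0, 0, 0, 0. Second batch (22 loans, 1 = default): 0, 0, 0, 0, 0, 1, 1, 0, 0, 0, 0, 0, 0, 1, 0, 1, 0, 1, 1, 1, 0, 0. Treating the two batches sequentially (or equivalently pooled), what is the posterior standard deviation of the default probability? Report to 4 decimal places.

The Beta prior is conjugate to a Binomial/Bernoulli likelihood; the update adds successes to α and failures to β.
After batch 1: Beta(8.5+1, 9.5+9) = Beta(9.5, 18.5).
After batch 2: Beta(9.5+7, 18.5+15) = Beta(16.5, 33.5).
Var = αβ/((α+β)²(α+β+1)) = 16.5·33.5/(50.0²·51.0) = 0.00433529; SD = √0.00433529 = 0.0658.

0.0658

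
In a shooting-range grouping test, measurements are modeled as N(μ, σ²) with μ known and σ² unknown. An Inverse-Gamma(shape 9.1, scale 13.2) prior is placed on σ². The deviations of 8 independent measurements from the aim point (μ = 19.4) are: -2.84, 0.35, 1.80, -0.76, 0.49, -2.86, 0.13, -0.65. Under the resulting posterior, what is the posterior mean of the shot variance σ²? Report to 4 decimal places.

With known mean μ and an Inverse-Gamma(α, β) prior on σ², the Normal likelihood is conjugate: posterior is Inv-Gamma(α + n/2, β + Σ(xᵢ−μ)²/2).
Σ(xᵢ−μ)² = (-2.84)² + (0.35)² + (1.80)² + (-0.76)² + (0.49)² + (-2.86)² + (0.13)² + (-0.65)² = 20.8648.
Posterior: Inv-Gamma(9.1 + 8/2, 13.2 + 20.8648/2) = Inv-Gamma(13.10, 23.63240).
E[σ²|data] = β/(α−1) = 23.63240/12.10 = 1.9531.

1.9531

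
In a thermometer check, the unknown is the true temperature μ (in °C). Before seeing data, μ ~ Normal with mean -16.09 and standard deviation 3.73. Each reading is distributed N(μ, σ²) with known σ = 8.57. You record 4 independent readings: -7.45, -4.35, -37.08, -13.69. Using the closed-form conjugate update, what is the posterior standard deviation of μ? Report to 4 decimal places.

2.8134

For Normal data with known variance σ², a Normal(μ₀, σ₀²) prior on μ is conjugate. Posterior precision = 1/σ₀² + n/σ²; posterior mean is the precision-weighted average of μ₀ and x̄.
σ₀² = 3.73² = 13.9129, σ² = 8.57² = 73.4449; σ² + n·σ₀² = 73.4449 + 4·13.9129 = 129.0965.
Posterior precision = 1/σ₀² + n/σ² = 1/13.9129 + 4/73.4449 = (σ² + n·σ₀²)/(σ₀²σ²) = 129.0965/(13.9129·73.4449); posterior variance σₙ² = σ₀²σ²/(σ² + n·σ₀²) = 13.9129·73.4449/129.0965 = 7.915254.
Posterior SD = √σₙ² = √(13.9129·73.4449/129.0965) = 2.8134.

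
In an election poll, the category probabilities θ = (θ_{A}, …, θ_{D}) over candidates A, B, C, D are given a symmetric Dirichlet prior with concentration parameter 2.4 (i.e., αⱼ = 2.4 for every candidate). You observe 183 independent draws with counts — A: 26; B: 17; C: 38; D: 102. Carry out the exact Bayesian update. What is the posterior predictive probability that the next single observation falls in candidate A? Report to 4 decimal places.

0.1475

The Dirichlet prior is conjugate to the Multinomial likelihood: each posterior αⱼ = prior αⱼ + observed count nⱼ.
Posterior concentration: (28.4, 19.4, 40.4, 104.4), total = 192.6.
P(next = A | data) = α_{A}/Σα = 0.1475.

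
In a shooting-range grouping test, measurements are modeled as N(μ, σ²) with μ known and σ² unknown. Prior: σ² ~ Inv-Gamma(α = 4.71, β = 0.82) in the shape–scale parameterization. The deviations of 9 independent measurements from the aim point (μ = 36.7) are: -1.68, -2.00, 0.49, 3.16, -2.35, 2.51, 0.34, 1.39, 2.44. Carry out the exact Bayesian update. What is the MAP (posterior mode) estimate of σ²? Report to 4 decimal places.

With known mean μ and an Inverse-Gamma(α, β) prior on σ², the Normal likelihood is conjugate: posterior is Inv-Gamma(α + n/2, β + Σ(xᵢ−μ)²/2).
Σ(xᵢ−μ)² = (-1.68)² + (-2.00)² + (0.49)² + (3.16)² + (-2.35)² + (2.51)² + (0.34)² + (1.39)² + (2.44)² = 36.8720.
Posterior: Inv-Gamma(4.71 + 9/2, 0.82 + 36.8720/2) = Inv-Gamma(9.21, 19.25600).
Mode = β/(α+1) = 19.25600/10.21 = 1.8860.

1.8860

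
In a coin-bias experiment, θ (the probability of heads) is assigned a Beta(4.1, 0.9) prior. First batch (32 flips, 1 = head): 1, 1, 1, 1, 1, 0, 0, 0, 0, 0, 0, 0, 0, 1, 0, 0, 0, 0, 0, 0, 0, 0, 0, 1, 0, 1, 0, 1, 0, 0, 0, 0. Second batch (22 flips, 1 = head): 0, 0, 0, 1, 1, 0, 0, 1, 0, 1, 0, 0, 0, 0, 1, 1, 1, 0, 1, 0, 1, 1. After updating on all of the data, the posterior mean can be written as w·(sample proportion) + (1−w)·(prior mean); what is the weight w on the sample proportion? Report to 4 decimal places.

The Beta prior is conjugate to a Binomial/Bernoulli likelihood; the update adds successes to α and failures to β.
Total number of flips: n = 32 + 22 = 54.
Posterior mean = (α₀+k)/(α₀+β₀+n) = [n/(α₀+β₀+n)]·(k/n) + [(α₀+β₀)/(α₀+β₀+n)]·α₀/(α₀+β₀), so only n and the prior enter the weight.
The weight on the data is w = n/(α₀+β₀+n) = 54/(4.1+0.9+54) = 54/59.0 = 0.9153.

0.9153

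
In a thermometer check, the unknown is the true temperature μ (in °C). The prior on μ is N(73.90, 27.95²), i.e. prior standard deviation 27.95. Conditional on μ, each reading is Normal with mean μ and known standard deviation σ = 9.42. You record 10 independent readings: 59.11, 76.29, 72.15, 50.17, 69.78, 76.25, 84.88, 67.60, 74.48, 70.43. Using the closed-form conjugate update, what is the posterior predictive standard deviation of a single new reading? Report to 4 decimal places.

9.8747

For Normal data with known variance σ², a Normal(μ₀, σ₀²) prior on μ is conjugate. Posterior precision = 1/σ₀² + n/σ²; posterior mean is the precision-weighted average of μ₀ and x̄.
σ₀² = 27.95² = 781.2025, σ² = 9.42² = 88.7364; σ² + n·σ₀² = 88.7364 + 10·781.2025 = 7900.7614.
Posterior precision = 1/σ₀² + n/σ² = 1/781.2025 + 10/88.7364 = (σ² + n·σ₀²)/(σ₀²σ²) = 7900.7614/(781.2025·88.7364); posterior variance σₙ² = σ₀²σ²/(σ² + n·σ₀²) = 781.2025·88.7364/7900.7614 = 8.773977.
Predictive variance for one new observation = σₙ² + σ² = 781.2025·88.7364/7900.7614 + 88.7364 = σ²·(σ₀² + 7900.7614)/7900.7614 = 88.7364·8681.9639/7900.7614 = 97.510377; SD = √(88.7364·8681.9639/7900.7614) = 9.8747.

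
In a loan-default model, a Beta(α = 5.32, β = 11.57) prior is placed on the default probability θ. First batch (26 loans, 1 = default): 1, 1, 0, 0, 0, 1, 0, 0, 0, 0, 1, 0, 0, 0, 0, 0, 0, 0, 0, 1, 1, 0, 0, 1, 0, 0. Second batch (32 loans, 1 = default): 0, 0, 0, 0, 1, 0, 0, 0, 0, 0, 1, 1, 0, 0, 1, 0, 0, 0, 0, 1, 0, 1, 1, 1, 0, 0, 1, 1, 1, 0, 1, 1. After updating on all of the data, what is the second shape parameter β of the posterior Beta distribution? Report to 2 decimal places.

49.57

The Beta prior is conjugate to a Binomial/Bernoulli likelihood; the update adds successes to α and failures to β.
After batch 1: Beta(5.32+7, 11.57+19) = Beta(12.32, 30.57).
After batch 2: Beta(12.32+13, 30.57+19) = Beta(25.32, 49.57).
Posterior β = 49.57.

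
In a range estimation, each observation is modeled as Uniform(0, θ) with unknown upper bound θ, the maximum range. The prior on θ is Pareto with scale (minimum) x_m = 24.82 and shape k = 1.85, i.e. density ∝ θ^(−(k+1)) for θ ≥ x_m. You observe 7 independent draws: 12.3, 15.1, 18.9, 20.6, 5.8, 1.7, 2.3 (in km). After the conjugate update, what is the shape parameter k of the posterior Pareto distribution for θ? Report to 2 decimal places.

A Pareto(scale x_m, shape k) prior on the upper bound θ of Uniform(0, θ) is conjugate: posterior is Pareto(max(x_m, max xᵢ), k + n).
Sample maximum = 20.6; prior scale x_m = 24.82 → posterior scale = max = 24.82.
Posterior shape = 1.85 + 7 = 8.85.
Posterior shape k = 8.85.

8.85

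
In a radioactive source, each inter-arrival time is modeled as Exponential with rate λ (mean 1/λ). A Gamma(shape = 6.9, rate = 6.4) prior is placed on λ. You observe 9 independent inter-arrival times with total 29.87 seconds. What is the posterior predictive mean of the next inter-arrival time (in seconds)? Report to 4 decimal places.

With a Gamma(shape α, rate β) prior on the exponential rate λ, the posterior after n observations with total T = Σxᵢ is Gamma(α+n, β+T).
Posterior: Gamma(6.9+9, 6.4+29.87) = Gamma(15.9, 36.27).
The predictive distribution for the next observation is Lomax; its mean is β/(α−1) = 36.27/14.9 = 2.4342.

2.4342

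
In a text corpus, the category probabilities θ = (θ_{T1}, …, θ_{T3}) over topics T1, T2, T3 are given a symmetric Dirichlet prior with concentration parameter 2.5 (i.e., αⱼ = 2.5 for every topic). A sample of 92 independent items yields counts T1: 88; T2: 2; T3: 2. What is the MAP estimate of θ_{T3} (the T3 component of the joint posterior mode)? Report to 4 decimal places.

The Dirichlet prior is conjugate to the Multinomial likelihood: each posterior αⱼ = prior αⱼ + observed count nⱼ.
Posterior concentration: (90.5, 4.5, 4.5), total = 99.5.
Joint mode component: (α_{T3}−1)/(Σα−K) = 3.5/96.5 = 0.0363.

0.0363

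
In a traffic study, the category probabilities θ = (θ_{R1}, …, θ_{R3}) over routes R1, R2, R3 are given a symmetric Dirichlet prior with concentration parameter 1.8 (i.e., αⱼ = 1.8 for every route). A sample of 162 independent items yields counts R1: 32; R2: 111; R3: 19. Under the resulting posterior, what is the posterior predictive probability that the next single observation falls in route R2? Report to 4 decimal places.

The Dirichlet prior is conjugate to the Multinomial likelihood: each posterior αⱼ = prior αⱼ + observed count nⱼ.
Posterior concentration: (33.8, 112.8, 20.8), total = 167.4.
P(next = R2 | data) = α_{R2}/Σα = 0.6738.

0.6738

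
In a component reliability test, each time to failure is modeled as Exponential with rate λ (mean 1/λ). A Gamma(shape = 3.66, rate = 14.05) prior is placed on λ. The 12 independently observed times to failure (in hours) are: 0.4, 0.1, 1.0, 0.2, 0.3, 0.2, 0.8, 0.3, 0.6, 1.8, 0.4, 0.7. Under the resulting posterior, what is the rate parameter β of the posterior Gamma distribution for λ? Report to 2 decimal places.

20.85

With a Gamma(shape α, rate β) prior on the exponential rate λ, the posterior after n observations with total T = Σxᵢ is Gamma(α+n, β+T).
Sum of observations T = 6.8 hours; n = 12.
Posterior: Gamma(3.66+12, 14.05+6.8) = Gamma(15.66, 20.85).
Posterior β = 20.85.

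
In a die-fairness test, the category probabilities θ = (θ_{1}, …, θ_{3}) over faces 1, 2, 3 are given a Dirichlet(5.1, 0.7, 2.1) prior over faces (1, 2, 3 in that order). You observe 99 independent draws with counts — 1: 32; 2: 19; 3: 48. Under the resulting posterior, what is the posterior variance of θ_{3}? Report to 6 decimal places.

0.002308

The Dirichlet prior is conjugate to the Multinomial likelihood: each posterior αⱼ = prior αⱼ + observed count nⱼ.
Posterior concentration: (37.1, 19.7, 50.1), total = 106.9.
Var[θ_j] = α_j(Σα−α_j)/((Σα)²(Σα+1)) = 50.1·56.8/(106.9²·107.9) = 0.002308.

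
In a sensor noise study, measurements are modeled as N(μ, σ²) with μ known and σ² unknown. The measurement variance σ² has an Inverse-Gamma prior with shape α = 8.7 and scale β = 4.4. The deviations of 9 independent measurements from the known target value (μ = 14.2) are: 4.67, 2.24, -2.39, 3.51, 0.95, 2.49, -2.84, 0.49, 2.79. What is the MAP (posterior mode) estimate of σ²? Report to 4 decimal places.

With known mean μ and an Inverse-Gamma(α, β) prior on σ², the Normal likelihood is conjugate: posterior is Inv-Gamma(α + n/2, β + Σ(xᵢ−μ)²/2).
Σ(xᵢ−μ)² = (4.67)² + (2.24)² + (-2.39)² + (3.51)² + (0.95)² + (2.49)² + (-2.84)² + (0.49)² + (2.79)² = 68.0511.
Posterior: Inv-Gamma(8.7 + 9/2, 4.4 + 68.0511/2) = Inv-Gamma(13.20, 38.42555).
Mode = β/(α+1) = 38.42555/14.20 = 2.7060.

2.7060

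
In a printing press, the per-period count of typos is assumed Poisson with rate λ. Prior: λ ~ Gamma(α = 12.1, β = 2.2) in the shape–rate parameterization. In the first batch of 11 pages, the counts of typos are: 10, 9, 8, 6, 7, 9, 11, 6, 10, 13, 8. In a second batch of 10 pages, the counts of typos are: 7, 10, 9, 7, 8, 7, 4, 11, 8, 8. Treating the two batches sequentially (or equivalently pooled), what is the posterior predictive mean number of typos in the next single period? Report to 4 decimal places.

With a Gamma(shape α, rate β) prior, the Poisson likelihood is conjugate: the posterior is Gamma(α + ΣXᵢ, β + n).
Batch 1: sum of counts S = 97 over n = 11 pages.
After batch 1: Gamma(α+S, β+n) = Gamma(12.1+97, 2.2+11) = Gamma(109.1, 13.2).
Batch 2: sum of counts S = 79 over n = 10 pages.
After batch 2: Gamma(α+S, β+n) = Gamma(109.1+79, 13.2+10) = Gamma(188.1, 23.2).
The predictive distribution for one future period is NegBinom with mean α/β = 8.1078.

8.1078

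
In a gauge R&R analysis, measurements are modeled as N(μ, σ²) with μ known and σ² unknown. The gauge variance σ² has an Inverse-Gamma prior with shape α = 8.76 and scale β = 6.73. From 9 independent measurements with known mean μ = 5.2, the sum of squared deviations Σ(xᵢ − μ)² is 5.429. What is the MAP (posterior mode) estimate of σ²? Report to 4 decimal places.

With known mean μ and an Inverse-Gamma(α, β) prior on σ², the Normal likelihood is conjugate: posterior is Inv-Gamma(α + n/2, β + Σ(xᵢ−μ)²/2).
Posterior: Inv-Gamma(8.76 + 9/2, 6.73 + 5.429/2) = Inv-Gamma(13.26, 9.4445).
Mode = β/(α+1) = 9.4445/14.26 = 0.6623.

0.6623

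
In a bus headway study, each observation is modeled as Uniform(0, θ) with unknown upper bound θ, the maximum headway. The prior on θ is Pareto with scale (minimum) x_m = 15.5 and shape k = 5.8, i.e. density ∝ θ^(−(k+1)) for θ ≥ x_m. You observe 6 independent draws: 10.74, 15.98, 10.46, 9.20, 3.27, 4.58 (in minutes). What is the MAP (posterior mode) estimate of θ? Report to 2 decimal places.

15.98

A Pareto(scale x_m, shape k) prior on the upper bound θ of Uniform(0, θ) is conjugate: posterior is Pareto(max(x_m, max xᵢ), k + n).
Sample maximum = 15.98; prior scale x_m = 15.5 → posterior scale = max = 15.98.
Posterior shape = 5.8 + 6 = 11.8.
The Pareto density is decreasing on [x_m, ∞), so the mode is x_m = 15.98.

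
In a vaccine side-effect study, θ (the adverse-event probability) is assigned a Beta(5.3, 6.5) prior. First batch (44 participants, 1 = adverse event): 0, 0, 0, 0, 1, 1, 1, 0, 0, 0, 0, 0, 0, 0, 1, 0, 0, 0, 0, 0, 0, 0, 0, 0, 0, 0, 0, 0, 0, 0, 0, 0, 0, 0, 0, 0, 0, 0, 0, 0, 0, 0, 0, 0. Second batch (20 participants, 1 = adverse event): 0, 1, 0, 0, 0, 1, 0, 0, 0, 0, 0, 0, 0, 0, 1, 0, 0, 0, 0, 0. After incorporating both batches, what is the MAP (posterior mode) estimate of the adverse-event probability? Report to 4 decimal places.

0.1531

The Beta prior is conjugate to a Binomial/Bernoulli likelihood; the update adds successes to α and failures to β.
After batch 1: Beta(5.3+4, 6.5+40) = Beta(9.3, 46.5).
After batch 2: Beta(9.3+3, 46.5+17) = Beta(12.3, 63.5).
Mode of Beta(a,b) for a,b>1 is (a−1)/(a+b−2) = 11.3/73.8 = 0.1531.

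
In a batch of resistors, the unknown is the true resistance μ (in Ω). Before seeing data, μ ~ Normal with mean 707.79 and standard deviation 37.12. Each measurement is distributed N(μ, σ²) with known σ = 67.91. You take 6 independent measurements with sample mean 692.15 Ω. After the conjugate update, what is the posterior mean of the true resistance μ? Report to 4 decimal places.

697.7504

For Normal data with known variance σ², a Normal(μ₀, σ₀²) prior on μ is conjugate. Posterior precision = 1/σ₀² + n/σ²; posterior mean is the precision-weighted average of μ₀ and x̄.
n·x̄ = 6·692.15 = 4152.9.
σ₀² = 37.12² = 1377.8944, σ² = 67.91² = 4611.7681; σ² + n·σ₀² = 4611.7681 + 6·1377.8944 = 12879.1345.
Posterior mean = (μ₀/σ₀² + n·x̄/σ²)/(1/σ₀² + n/σ²) = (σ²·μ₀ + σ₀²·n·x̄)/(σ² + n·σ₀²) = (4611.7681·707.79 + 1377.8944·4152.9)/12879.1345 = 8986420.997259/12879.1345 = 697.7504.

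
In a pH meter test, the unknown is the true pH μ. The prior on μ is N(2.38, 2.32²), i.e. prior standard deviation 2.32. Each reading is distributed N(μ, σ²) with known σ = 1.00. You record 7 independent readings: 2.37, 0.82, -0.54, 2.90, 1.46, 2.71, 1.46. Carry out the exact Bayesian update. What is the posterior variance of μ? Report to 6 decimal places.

0.139164

For Normal data with known variance σ², a Normal(μ₀, σ₀²) prior on μ is conjugate. Posterior precision = 1/σ₀² + n/σ²; posterior mean is the precision-weighted average of μ₀ and x̄.
σ₀² = 2.32² = 5.3824, σ² = 1.00² = 1; σ² + n·σ₀² = 1 + 7·5.3824 = 38.6768.
Posterior precision = 1/σ₀² + n/σ² = 1/5.3824 + 7/1 = (σ² + n·σ₀²)/(σ₀²σ²) = 38.6768/(5.3824·1); posterior variance σₙ² = σ₀²σ²/(σ² + n·σ₀²) = 5.3824·1/38.6768 = 0.139164.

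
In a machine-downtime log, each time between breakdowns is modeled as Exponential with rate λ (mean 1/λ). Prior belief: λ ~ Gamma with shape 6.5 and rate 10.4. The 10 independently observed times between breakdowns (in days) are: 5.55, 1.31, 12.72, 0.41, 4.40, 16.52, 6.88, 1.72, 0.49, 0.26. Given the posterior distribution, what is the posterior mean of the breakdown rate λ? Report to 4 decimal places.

With a Gamma(shape α, rate β) prior on the exponential rate λ, the posterior after n observations with total T = Σxᵢ is Gamma(α+n, β+T).
Sum of observations T = 50.26 days; n = 10.
Posterior: Gamma(6.5+10, 10.4+50.26) = Gamma(16.5, 60.66).
Posterior mean of λ = α/β = 16.5/60.66 = 0.2720.

0.2720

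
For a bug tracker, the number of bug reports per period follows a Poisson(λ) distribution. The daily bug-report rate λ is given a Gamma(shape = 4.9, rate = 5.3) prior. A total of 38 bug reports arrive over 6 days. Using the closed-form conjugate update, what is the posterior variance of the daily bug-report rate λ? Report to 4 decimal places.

0.3360

With a Gamma(shape α, rate β) prior, the Poisson likelihood is conjugate: the posterior is Gamma(α + ΣXᵢ, β + n).
Posterior: Gamma(α+S, β+n) = Gamma(4.9+38, 5.3+6) = Gamma(42.9, 11.3).
Var = α/β² = 42.9/11.3² = 0.3360.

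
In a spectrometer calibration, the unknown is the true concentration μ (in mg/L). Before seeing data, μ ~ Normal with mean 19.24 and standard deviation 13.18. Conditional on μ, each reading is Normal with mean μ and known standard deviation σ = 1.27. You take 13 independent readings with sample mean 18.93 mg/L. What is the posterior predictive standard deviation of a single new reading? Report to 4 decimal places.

For Normal data with known variance σ², a Normal(μ₀, σ₀²) prior on μ is conjugate. Posterior precision = 1/σ₀² + n/σ²; posterior mean is the precision-weighted average of μ₀ and x̄.
σ₀² = 13.18² = 173.7124, σ² = 1.27² = 1.6129; σ² + n·σ₀² = 1.6129 + 13·173.7124 = 2259.8741.
Posterior precision = 1/σ₀² + n/σ² = 1/173.7124 + 13/1.6129 = (σ² + n·σ₀²)/(σ₀²σ²) = 2259.8741/(173.7124·1.6129); posterior variance σₙ² = σ₀²σ²/(σ² + n·σ₀²) = 173.7124·1.6129/2259.8741 = 0.123981.
Predictive variance for one new observation = σₙ² + σ² = 173.7124·1.6129/2259.8741 + 1.6129 = σ²·(σ₀² + 2259.8741)/2259.8741 = 1.6129·2433.5865/2259.8741 = 1.736881; SD = √(1.6129·2433.5865/2259.8741) = 1.3179.

1.3179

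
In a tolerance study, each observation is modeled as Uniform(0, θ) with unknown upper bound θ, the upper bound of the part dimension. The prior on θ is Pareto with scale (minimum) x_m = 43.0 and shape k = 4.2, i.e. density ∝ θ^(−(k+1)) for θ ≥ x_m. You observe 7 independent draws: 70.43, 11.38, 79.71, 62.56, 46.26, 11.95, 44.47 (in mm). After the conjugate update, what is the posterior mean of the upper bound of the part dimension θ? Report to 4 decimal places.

A Pareto(scale x_m, shape k) prior on the upper bound θ of Uniform(0, θ) is conjugate: posterior is Pareto(max(x_m, max xᵢ), k + n).
Sample maximum = 79.71; prior scale x_m = 43.0 → posterior scale = max = 79.71.
Posterior shape = 4.2 + 7 = 11.2.
E[θ|data] = k·x_m/(k−1) = 11.2·79.71/10.2 = 87.5247.

87.5247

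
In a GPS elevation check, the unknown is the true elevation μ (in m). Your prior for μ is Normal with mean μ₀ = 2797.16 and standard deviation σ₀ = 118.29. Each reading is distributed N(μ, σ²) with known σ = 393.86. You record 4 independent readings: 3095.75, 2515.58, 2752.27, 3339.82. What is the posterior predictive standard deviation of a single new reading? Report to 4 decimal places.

For Normal data with known variance σ², a Normal(μ₀, σ₀²) prior on μ is conjugate. Posterior precision = 1/σ₀² + n/σ²; posterior mean is the precision-weighted average of μ₀ and x̄.
σ₀² = 118.29² = 13992.5241, σ² = 393.86² = 155125.6996; σ² + n·σ₀² = 155125.6996 + 4·13992.5241 = 211095.796.
Posterior precision = 1/σ₀² + n/σ² = 1/13992.5241 + 4/155125.6996 = (σ² + n·σ₀²)/(σ₀²σ²) = 211095.796/(13992.5241·155125.6996); posterior variance σₙ² = σ₀²σ²/(σ² + n·σ₀²) = 13992.5241·155125.6996/211095.796 = 10282.535850.
Predictive variance for one new observation = σₙ² + σ² = 13992.5241·155125.6996/211095.796 + 155125.6996 = σ²·(σ₀² + 211095.796)/211095.796 = 155125.6996·225088.3201/211095.796 = 165408.235450; SD = √(155125.6996·225088.3201/211095.796) = 406.7041.

406.7041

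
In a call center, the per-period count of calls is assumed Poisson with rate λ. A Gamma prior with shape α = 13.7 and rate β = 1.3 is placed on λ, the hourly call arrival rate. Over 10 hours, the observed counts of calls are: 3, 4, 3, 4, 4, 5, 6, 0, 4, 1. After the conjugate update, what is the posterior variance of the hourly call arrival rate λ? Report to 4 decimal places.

0.3736

With a Gamma(shape α, rate β) prior, the Poisson likelihood is conjugate: the posterior is Gamma(α + ΣXᵢ, β + n).
Sum of counts S = 34 over n = 10 hours.
Posterior: Gamma(α+S, β+n) = Gamma(13.7+34, 1.3+10) = Gamma(47.7, 11.3).
Var = α/β² = 47.7/11.3² = 0.3736.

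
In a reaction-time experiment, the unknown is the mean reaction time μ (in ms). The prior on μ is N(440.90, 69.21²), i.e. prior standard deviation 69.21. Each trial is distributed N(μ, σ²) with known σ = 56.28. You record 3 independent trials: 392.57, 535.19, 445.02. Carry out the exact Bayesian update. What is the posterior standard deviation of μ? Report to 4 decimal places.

For Normal data with known variance σ², a Normal(μ₀, σ₀²) prior on μ is conjugate. Posterior precision = 1/σ₀² + n/σ²; posterior mean is the precision-weighted average of μ₀ and x̄.
σ₀² = 69.21² = 4790.0241, σ² = 56.28² = 3167.4384; σ² + n·σ₀² = 3167.4384 + 3·4790.0241 = 17537.5107.
Posterior precision = 1/σ₀² + n/σ² = 1/4790.0241 + 3/3167.4384 = (σ² + n·σ₀²)/(σ₀²σ²) = 17537.5107/(4790.0241·3167.4384); posterior variance σₙ² = σ₀²σ²/(σ² + n·σ₀²) = 4790.0241·3167.4384/17537.5107 = 865.123137.
Posterior SD = √σₙ² = √(4790.0241·3167.4384/17537.5107) = 29.4130.

29.4130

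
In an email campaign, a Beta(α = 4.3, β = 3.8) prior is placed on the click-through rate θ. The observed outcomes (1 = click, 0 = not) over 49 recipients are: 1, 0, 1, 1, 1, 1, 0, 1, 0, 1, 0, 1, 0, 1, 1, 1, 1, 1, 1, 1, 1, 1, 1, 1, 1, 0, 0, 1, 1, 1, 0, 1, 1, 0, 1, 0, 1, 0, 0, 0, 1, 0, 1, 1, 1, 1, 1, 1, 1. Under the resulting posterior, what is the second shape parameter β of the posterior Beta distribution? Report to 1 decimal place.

17.8

The Beta prior is conjugate to a Binomial/Bernoulli likelihood; the update adds successes to α and failures to β.
Posterior: Beta(α+k, β+n−k) = Beta(4.3+35, 3.8+14) = Beta(39.3, 17.8).
Posterior β = 17.8.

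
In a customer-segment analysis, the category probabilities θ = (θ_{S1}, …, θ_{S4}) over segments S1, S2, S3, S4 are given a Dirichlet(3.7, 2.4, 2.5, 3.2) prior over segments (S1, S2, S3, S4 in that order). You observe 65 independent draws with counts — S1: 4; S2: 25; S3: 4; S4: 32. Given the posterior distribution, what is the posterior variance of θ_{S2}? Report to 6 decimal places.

The Dirichlet prior is conjugate to the Multinomial likelihood: each posterior αⱼ = prior αⱼ + observed count nⱼ.
Posterior concentration: (7.7, 27.4, 6.5, 35.2), total = 76.8.
Var[θ_j] = α_j(Σα−α_j)/((Σα)²(Σα+1)) = 27.4·49.4/(76.8²·77.8) = 0.002950.

0.002950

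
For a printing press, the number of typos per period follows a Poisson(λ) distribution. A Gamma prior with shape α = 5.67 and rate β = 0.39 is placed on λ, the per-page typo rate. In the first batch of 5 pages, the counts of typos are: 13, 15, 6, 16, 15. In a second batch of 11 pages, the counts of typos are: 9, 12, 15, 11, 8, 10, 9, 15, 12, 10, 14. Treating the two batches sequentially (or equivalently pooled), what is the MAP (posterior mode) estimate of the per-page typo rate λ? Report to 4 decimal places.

With a Gamma(shape α, rate β) prior, the Poisson likelihood is conjugate: the posterior is Gamma(α + ΣXᵢ, β + n).
Batch 1: sum of counts S = 65 over n = 5 pages.
After batch 1: Gamma(α+S, β+n) = Gamma(5.67+65, 0.39+5) = Gamma(70.67, 5.39).
Batch 2: sum of counts S = 125 over n = 11 pages.
After batch 2: Gamma(α+S, β+n) = Gamma(70.67+125, 5.39+11) = Gamma(195.67, 16.39).
Mode of Gamma(α,β) for α≥1 is (α−1)/β = 194.67/16.39 = 11.8774.

11.8774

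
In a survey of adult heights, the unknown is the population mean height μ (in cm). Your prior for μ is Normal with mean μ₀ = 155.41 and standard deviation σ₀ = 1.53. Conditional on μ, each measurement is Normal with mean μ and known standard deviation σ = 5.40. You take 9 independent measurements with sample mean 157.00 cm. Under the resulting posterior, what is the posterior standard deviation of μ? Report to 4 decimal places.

For Normal data with known variance σ², a Normal(μ₀, σ₀²) prior on μ is conjugate. Posterior precision = 1/σ₀² + n/σ²; posterior mean is the precision-weighted average of μ₀ and x̄.
σ₀² = 1.53² = 2.3409, σ² = 5.40² = 29.16; σ² + n·σ₀² = 29.16 + 9·2.3409 = 50.2281.
Posterior precision = 1/σ₀² + n/σ² = 1/2.3409 + 9/29.16 = (σ² + n·σ₀²)/(σ₀²σ²) = 50.2281/(2.3409·29.16); posterior variance σₙ² = σ₀²σ²/(σ² + n·σ₀²) = 2.3409·29.16/50.2281 = 1.359013.
Posterior SD = √σₙ² = √(2.3409·29.16/50.2281) = 1.1658.

1.1658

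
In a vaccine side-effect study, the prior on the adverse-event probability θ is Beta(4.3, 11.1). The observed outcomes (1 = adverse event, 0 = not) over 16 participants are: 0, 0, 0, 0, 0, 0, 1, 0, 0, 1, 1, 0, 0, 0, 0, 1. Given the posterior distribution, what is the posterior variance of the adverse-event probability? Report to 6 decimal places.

The Beta prior is conjugate to a Binomial/Bernoulli likelihood; the update adds successes to α and failures to β.
Posterior: Beta(α+k, β+n−k) = Beta(4.3+4, 11.1+12) = Beta(8.3, 23.1).
Var = αβ/((α+β)²(α+β+1)) = 8.3·23.1/(31.4²·32.4) = 0.006002.

0.006002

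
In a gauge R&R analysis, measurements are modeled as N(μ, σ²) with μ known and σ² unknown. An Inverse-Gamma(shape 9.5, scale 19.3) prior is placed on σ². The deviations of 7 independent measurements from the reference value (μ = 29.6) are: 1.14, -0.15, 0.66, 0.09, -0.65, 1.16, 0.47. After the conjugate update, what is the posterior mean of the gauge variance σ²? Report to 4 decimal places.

With known mean μ and an Inverse-Gamma(α, β) prior on σ², the Normal likelihood is conjugate: posterior is Inv-Gamma(α + n/2, β + Σ(xᵢ−μ)²/2).
Σ(xᵢ−μ)² = (1.14)² + (-0.15)² + (0.66)² + (0.09)² + (-0.65)² + (1.16)² + (0.47)² = 3.7548.
Posterior: Inv-Gamma(9.5 + 7/2, 19.3 + 3.7548/2) = Inv-Gamma(13.00, 21.17740).
E[σ²|data] = β/(α−1) = 21.17740/12.00 = 1.7648.

1.7648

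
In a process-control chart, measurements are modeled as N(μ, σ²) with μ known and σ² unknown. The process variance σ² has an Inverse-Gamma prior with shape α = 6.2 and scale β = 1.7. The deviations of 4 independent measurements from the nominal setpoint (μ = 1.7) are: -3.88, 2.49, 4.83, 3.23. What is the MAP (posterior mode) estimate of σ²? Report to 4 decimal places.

3.1748

With known mean μ and an Inverse-Gamma(α, β) prior on σ², the Normal likelihood is conjugate: posterior is Inv-Gamma(α + n/2, β + Σ(xᵢ−μ)²/2).
Σ(xᵢ−μ)² = (-3.88)² + (2.49)² + (4.83)² + (3.23)² = 55.0163.
Posterior: Inv-Gamma(6.2 + 4/2, 1.7 + 55.0163/2) = Inv-Gamma(8.20, 29.20815).
Mode = β/(α+1) = 29.20815/9.20 = 3.1748.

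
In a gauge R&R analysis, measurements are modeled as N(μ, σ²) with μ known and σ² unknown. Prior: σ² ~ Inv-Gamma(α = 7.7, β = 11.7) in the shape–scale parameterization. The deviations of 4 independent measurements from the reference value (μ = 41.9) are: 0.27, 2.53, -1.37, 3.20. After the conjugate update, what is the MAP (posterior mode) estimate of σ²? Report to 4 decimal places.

1.9622

With known mean μ and an Inverse-Gamma(α, β) prior on σ², the Normal likelihood is conjugate: posterior is Inv-Gamma(α + n/2, β + Σ(xᵢ−μ)²/2).
Σ(xᵢ−μ)² = (0.27)² + (2.53)² + (-1.37)² + (3.20)² = 18.5907.
Posterior: Inv-Gamma(7.7 + 4/2, 11.7 + 18.5907/2) = Inv-Gamma(9.70, 20.99535).
Mode = β/(α+1) = 20.99535/10.70 = 1.9622.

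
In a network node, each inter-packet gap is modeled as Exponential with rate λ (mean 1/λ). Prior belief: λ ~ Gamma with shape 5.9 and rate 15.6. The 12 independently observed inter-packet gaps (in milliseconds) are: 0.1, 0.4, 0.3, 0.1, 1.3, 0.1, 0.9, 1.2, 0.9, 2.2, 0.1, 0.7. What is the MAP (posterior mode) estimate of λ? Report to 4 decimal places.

0.7071

With a Gamma(shape α, rate β) prior on the exponential rate λ, the posterior after n observations with total T = Σxᵢ is Gamma(α+n, β+T).
Sum of observations T = 8.3 milliseconds; n = 12.
Posterior: Gamma(5.9+12, 15.6+8.3) = Gamma(17.9, 23.9).
Mode = (α−1)/β = 0.7071.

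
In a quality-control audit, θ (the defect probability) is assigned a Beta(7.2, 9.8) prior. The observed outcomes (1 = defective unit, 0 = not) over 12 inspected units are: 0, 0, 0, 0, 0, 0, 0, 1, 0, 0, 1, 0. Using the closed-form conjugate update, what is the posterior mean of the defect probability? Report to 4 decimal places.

0.3172

The Beta prior is conjugate to a Binomial/Bernoulli likelihood; the update adds successes to α and failures to β.
Posterior: Beta(α+k, β+n−k) = Beta(7.2+2, 9.8+10) = Beta(9.2, 19.8).
Posterior mean = α/(α+β) = 9.2/29.0 = 0.3172.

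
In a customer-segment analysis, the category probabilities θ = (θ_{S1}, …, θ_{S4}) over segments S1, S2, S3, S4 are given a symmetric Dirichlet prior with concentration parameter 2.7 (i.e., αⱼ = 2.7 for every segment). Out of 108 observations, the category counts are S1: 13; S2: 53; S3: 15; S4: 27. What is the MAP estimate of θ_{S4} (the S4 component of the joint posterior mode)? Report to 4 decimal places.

0.2500

The Dirichlet prior is conjugate to the Multinomial likelihood: each posterior αⱼ = prior αⱼ + observed count nⱼ.
Posterior concentration: (15.7, 55.7, 17.7, 29.7), total = 118.8.
Joint mode component: (α_{S4}−1)/(Σα−K) = 28.7/114.8 = 0.2500.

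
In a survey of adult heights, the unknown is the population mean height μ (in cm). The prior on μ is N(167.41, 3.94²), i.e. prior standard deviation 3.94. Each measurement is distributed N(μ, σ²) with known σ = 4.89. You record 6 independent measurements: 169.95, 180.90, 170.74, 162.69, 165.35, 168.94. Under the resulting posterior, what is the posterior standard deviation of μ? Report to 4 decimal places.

1.7808

For Normal data with known variance σ², a Normal(μ₀, σ₀²) prior on μ is conjugate. Posterior precision = 1/σ₀² + n/σ²; posterior mean is the precision-weighted average of μ₀ and x̄.
σ₀² = 3.94² = 15.5236, σ² = 4.89² = 23.9121; σ² + n·σ₀² = 23.9121 + 6·15.5236 = 117.0537.
Posterior precision = 1/σ₀² + n/σ² = 1/15.5236 + 6/23.9121 = (σ² + n·σ₀²)/(σ₀²σ²) = 117.0537/(15.5236·23.9121); posterior variance σₙ² = σ₀²σ²/(σ² + n·σ₀²) = 15.5236·23.9121/117.0537 = 3.171210.
Posterior SD = √σₙ² = √(15.5236·23.9121/117.0537) = 1.7808.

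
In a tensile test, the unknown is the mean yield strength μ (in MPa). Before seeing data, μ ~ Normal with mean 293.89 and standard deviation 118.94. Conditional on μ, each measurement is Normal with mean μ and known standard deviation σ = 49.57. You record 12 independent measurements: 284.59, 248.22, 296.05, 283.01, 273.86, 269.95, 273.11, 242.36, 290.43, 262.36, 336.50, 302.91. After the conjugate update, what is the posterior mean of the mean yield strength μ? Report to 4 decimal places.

For Normal data with known variance σ², a Normal(μ₀, σ₀²) prior on μ is conjugate. Posterior precision = 1/σ₀² + n/σ²; posterior mean is the precision-weighted average of μ₀ and x̄.
Σxᵢ = 284.59 + 248.22 + 296.05 + 283.01 + 273.86 + 269.95 + 273.11 + 242.36 + 290.43 + 262.36 + 336.50 + 302.91 = 3363.35, so n·x̄ = 3363.35.
σ₀² = 118.94² = 14146.7236, σ² = 49.57² = 2457.1849; σ² + n·σ₀² = 2457.1849 + 12·14146.7236 = 172217.8681.
Posterior mean = (μ₀/σ₀² + n·x̄/σ²)/(1/σ₀² + n/σ²) = (σ²·μ₀ + σ₀²·n·x̄)/(σ² + n·σ₀²) = (2457.1849·293.89 + 14146.7236·3363.35)/172217.8681 = 48302524.890321/172217.8681 = 280.4734.

280.4734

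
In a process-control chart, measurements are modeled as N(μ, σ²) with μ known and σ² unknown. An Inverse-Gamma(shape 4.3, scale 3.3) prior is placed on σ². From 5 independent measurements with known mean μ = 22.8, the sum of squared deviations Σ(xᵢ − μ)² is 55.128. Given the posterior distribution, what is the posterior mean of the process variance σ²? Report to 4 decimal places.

With known mean μ and an Inverse-Gamma(α, β) prior on σ², the Normal likelihood is conjugate: posterior is Inv-Gamma(α + n/2, β + Σ(xᵢ−μ)²/2).
Posterior: Inv-Gamma(4.3 + 5/2, 3.3 + 55.128/2) = Inv-Gamma(6.80, 30.8640).
E[σ²|data] = β/(α−1) = 30.8640/5.80 = 5.3214.

5.3214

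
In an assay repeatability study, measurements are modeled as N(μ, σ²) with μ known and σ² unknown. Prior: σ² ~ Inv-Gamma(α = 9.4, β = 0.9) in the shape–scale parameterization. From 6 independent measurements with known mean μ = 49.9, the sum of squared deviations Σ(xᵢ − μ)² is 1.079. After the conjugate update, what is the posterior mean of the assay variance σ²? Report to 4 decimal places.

With known mean μ and an Inverse-Gamma(α, β) prior on σ², the Normal likelihood is conjugate: posterior is Inv-Gamma(α + n/2, β + Σ(xᵢ−μ)²/2).
Posterior: Inv-Gamma(9.4 + 6/2, 0.9 + 1.079/2) = Inv-Gamma(12.40, 1.4395).
E[σ²|data] = β/(α−1) = 1.4395/11.40 = 0.1263.

0.1263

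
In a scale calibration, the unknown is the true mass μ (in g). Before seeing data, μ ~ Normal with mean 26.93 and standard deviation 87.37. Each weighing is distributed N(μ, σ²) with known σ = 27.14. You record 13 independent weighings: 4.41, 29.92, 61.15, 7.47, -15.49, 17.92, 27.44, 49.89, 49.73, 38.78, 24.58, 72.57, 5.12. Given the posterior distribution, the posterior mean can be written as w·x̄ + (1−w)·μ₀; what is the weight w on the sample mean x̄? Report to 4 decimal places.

For Normal data with known variance σ², a Normal(μ₀, σ₀²) prior on μ is conjugate. Posterior precision = 1/σ₀² + n/σ²; posterior mean is the precision-weighted average of μ₀ and x̄.
σ₀² = 87.37² = 7633.5169, σ² = 27.14² = 736.5796. Prior precision 1/σ₀² = 1/7633.5169; data precision n/σ² = 13/736.5796.
w = (n/σ²)/(1/σ₀² + n/σ²) = n·σ₀²/(σ² + n·σ₀²) = 13·7633.5169/(736.5796 + 13·7633.5169) = 99235.7197/99972.2993 = 0.9926.

0.9926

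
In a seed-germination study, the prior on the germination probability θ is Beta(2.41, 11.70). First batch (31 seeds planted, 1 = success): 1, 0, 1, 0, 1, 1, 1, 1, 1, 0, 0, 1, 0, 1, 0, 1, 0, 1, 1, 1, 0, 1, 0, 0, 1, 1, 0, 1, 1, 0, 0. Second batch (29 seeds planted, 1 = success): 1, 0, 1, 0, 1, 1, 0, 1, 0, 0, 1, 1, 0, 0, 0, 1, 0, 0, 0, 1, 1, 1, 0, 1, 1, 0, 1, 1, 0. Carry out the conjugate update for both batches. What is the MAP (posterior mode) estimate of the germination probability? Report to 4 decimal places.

0.4772

The Beta prior is conjugate to a Binomial/Bernoulli likelihood; the update adds successes to α and failures to β.
After batch 1: Beta(2.41+18, 11.70+13) = Beta(20.41, 24.70).
After batch 2: Beta(20.41+15, 24.70+14) = Beta(35.41, 38.70).
Mode of Beta(a,b) for a,b>1 is (a−1)/(a+b−2) = 34.41/72.11 = 0.4772.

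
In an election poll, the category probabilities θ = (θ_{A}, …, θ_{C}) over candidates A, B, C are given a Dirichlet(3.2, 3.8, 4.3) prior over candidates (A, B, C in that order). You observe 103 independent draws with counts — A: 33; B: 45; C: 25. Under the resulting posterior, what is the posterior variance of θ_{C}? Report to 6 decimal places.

0.001653

The Dirichlet prior is conjugate to the Multinomial likelihood: each posterior αⱼ = prior αⱼ + observed count nⱼ.
Posterior concentration: (36.2, 48.8, 29.3), total = 114.3.
Var[θ_j] = α_j(Σα−α_j)/((Σα)²(Σα+1)) = 29.3·85.0/(114.3²·115.3) = 0.001653.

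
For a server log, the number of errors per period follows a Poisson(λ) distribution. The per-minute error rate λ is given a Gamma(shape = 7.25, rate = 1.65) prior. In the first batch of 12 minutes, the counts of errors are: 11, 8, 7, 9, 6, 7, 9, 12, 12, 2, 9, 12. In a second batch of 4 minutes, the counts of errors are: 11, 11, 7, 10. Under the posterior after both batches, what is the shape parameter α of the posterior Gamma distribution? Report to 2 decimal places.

With a Gamma(shape α, rate β) prior, the Poisson likelihood is conjugate: the posterior is Gamma(α + ΣXᵢ, β + n).
Batch 1: sum of counts S = 104 over n = 12 minutes.
After batch 1: Gamma(α+S, β+n) = Gamma(7.25+104, 1.65+12) = Gamma(111.25, 13.65).
Batch 2: sum of counts S = 39 over n = 4 minutes.
After batch 2: Gamma(α+S, β+n) = Gamma(111.25+39, 13.65+4) = Gamma(150.25, 17.65).
Posterior α = 150.25.

150.25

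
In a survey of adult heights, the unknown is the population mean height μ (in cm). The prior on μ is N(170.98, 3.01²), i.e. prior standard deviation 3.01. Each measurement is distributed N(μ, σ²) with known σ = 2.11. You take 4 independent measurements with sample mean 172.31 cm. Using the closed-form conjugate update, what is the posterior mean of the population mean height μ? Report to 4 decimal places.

For Normal data with known variance σ², a Normal(μ₀, σ₀²) prior on μ is conjugate. Posterior precision = 1/σ₀² + n/σ²; posterior mean is the precision-weighted average of μ₀ and x̄.
n·x̄ = 4·172.31 = 689.24.
σ₀² = 3.01² = 9.0601, σ² = 2.11² = 4.4521; σ² + n·σ₀² = 4.4521 + 4·9.0601 = 40.6925.
Posterior mean = (μ₀/σ₀² + n·x̄/σ²)/(1/σ₀² + n/σ²) = (σ²·μ₀ + σ₀²·n·x̄)/(σ² + n·σ₀²) = (4.4521·170.98 + 9.0601·689.24)/40.6925 = 7005.803382/40.6925 = 172.1645.

172.1645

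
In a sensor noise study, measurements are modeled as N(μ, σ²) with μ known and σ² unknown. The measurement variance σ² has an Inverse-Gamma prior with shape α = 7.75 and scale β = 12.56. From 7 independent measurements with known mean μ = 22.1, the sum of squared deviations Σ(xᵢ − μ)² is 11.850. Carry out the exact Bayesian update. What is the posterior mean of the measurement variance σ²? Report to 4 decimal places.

With known mean μ and an Inverse-Gamma(α, β) prior on σ², the Normal likelihood is conjugate: posterior is Inv-Gamma(α + n/2, β + Σ(xᵢ−μ)²/2).
Posterior: Inv-Gamma(7.75 + 7/2, 12.56 + 11.850/2) = Inv-Gamma(11.25, 18.4850).
E[σ²|data] = β/(α−1) = 18.4850/10.25 = 1.8034.

1.8034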